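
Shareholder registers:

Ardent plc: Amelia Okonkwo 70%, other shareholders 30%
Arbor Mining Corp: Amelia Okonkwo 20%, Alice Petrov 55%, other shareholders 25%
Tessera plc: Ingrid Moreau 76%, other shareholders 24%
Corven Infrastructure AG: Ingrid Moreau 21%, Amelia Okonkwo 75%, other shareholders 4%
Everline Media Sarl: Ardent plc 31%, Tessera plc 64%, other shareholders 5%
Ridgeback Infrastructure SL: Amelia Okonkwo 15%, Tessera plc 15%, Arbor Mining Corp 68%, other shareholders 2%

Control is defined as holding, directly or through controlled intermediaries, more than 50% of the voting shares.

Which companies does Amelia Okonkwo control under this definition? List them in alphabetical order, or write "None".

Amelia holds 70% of Ardent, so Amelia controls Ardent.
Amelia holds 75% of Corven, so Amelia controls Corven.
No other company's threshold is met.

Ardent plc, Corven Infrastructure AG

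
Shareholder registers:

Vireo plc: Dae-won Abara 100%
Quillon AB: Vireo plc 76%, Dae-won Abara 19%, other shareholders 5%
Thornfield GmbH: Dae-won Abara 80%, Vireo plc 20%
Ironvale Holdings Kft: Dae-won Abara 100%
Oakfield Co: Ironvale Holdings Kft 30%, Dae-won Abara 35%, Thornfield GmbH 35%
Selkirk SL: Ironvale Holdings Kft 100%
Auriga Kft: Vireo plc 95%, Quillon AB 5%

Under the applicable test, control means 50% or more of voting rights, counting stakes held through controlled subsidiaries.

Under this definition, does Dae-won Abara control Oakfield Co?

Yes

Dae-won holds 100% of Ironvale, so Dae-won controls Ironvale.
Dae-won holds 100% of Vireo, so Dae-won controls Vireo.
Dae-won and Vireo together hold 80% + 20% = 100% of Thornfield, so Dae-won controls Thornfield.
Ironvale and Dae-won and Thornfield together hold 30% + 35% + 35% = 100% of Oakfield, so Dae-won controls Oakfield.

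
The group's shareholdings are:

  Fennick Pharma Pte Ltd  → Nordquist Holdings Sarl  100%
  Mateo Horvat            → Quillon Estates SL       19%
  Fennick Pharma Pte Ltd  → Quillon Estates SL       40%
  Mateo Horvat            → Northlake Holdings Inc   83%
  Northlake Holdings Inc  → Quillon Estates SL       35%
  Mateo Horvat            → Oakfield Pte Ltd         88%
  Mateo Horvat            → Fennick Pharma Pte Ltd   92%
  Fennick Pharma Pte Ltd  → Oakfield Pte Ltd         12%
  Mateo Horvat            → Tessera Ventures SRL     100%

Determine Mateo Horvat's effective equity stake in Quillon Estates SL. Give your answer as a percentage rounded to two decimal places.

Mateo reaches Quillon along 3 paths.
Via Fennick: 92% × 40% = 36.8%.
Via Northlake: 83% × 35% = 29.05%.
Direct stake: 19% = 19%.
Total: 36.8% + 29.05% + 19% = 84.85%.

84.85%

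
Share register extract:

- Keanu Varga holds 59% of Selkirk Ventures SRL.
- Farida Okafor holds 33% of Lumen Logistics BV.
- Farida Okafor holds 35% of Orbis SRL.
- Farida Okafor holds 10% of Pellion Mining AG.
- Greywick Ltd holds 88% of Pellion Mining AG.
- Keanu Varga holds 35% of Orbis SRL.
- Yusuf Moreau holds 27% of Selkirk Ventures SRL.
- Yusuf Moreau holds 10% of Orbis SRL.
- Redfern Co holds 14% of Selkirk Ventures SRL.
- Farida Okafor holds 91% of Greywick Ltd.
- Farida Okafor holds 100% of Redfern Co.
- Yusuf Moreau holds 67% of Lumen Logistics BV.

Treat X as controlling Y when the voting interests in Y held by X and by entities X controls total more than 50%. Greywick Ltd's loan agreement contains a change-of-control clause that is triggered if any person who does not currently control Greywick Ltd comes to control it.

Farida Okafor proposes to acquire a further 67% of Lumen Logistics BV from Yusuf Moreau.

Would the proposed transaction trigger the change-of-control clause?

No

The purchase adds only to Farida's holdings (Yusuf's stake shrinks), so Farida is the only person who could newly come to control Greywick.
Farida holds 91% of Greywick, so Farida controls Greywick.
So Farida already controls Greywick before the transaction.
After the purchase, Farida's direct stake in Lumen rises to 33% + 67% = 100%, and Yusuf's stake falls to 0%.
Farida controlled Greywick already, so this is not a new person acquiring control; every other person's position is unchanged or reduced.
No new person acquires control, so the clause is not triggered.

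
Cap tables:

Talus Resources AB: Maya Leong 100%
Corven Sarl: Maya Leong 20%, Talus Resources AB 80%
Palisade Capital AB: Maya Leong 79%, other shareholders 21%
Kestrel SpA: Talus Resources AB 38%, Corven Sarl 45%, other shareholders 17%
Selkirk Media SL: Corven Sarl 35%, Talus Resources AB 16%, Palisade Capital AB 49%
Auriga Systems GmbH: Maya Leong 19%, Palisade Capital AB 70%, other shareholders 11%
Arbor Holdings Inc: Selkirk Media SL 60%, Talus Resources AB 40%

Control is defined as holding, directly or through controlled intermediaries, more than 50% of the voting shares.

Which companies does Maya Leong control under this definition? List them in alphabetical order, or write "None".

Arbor Holdings Inc, Auriga Systems GmbH, Corven Sarl, Kestrel SpA, Palisade Capital AB, Selkirk Media SL, Talus Resources AB

Maya holds 100% of Talus, so Maya controls Talus.
Maya and Talus together hold 20% + 80% = 100% of Corven, so Maya controls Corven.
Maya holds 79% of Palisade, so Maya controls Palisade.
Talus and Corven together hold 38% + 45% = 83% of Kestrel, so Maya controls Kestrel.
Corven and Talus and Palisade together hold 35% + 16% + 49% = 100% of Selkirk, so Maya controls Selkirk.
Maya and Palisade together hold 19% + 70% = 89% of Auriga, so Maya controls Auriga.
Selkirk and Talus together hold 60% + 40% = 100% of Arbor, so Maya controls Arbor.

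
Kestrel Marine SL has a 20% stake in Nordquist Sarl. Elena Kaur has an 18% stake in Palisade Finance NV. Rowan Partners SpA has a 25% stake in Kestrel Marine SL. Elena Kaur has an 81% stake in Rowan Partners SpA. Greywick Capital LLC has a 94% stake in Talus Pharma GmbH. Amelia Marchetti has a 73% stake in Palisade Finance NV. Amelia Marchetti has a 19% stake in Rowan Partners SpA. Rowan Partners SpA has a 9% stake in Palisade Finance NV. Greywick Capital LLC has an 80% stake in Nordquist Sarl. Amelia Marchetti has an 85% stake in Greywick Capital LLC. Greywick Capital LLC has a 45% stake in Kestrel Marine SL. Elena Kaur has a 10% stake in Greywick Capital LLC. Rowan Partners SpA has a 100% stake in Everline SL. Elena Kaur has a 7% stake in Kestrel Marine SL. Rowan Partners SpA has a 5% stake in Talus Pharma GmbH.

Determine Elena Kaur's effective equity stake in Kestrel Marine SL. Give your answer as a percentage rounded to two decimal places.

Elena reaches Kestrel along 3 paths.
Via Greywick: 10% × 45% = 4.5%.
Direct stake: 7% = 7%.
Via Rowan: 81% × 25% = 20.25%.
Total: 4.5% + 7% + 20.25% = 31.75%.

31.75%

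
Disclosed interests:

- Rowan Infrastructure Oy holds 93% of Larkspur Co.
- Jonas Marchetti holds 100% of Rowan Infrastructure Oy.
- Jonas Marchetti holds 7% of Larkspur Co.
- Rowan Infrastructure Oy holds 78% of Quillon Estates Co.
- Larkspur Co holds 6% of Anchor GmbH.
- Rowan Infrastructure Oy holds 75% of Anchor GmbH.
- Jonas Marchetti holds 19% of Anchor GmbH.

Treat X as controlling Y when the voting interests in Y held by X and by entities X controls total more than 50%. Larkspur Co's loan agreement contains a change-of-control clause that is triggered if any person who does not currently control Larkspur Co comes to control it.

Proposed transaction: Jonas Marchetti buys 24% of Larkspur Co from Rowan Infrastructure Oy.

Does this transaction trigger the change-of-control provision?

No

The purchase adds only to Jonas's holdings (Rowan's stake shrinks), so Jonas is the only person who could newly come to control Larkspur.
Jonas holds 100% of Rowan, so Jonas controls Rowan.
Jonas and Rowan together hold 7% + 93% = 100% of Larkspur, so Jonas controls Larkspur.
So Jonas already controls Larkspur before the transaction.
After the purchase, Jonas's direct stake in Larkspur rises to 7% + 24% = 31%, and Rowan's stake falls to 69%.
Jonas controlled Larkspur already, so this is not a new person acquiring control; every other person's position is unchanged or reduced.
No new person acquires control, so the clause is not triggered.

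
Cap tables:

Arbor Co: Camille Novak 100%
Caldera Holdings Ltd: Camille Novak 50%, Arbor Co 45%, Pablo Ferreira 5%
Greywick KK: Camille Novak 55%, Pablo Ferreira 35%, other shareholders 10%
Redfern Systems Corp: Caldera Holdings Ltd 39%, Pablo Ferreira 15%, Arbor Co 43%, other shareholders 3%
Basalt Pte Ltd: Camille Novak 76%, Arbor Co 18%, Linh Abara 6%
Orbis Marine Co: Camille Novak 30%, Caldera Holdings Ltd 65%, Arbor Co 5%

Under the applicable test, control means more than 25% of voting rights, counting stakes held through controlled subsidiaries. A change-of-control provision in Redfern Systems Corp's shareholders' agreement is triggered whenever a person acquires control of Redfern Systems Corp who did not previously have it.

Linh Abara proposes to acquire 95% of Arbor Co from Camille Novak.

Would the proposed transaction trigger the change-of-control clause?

The purchase adds only to Linh's holdings (Camille's stake shrinks), so Linh is the only person who could newly come to control Redfern.
Linh's largest direct stake is 6% in Basalt, which does not meet the threshold, so Linh controls no company.
Neither Linh nor any entity Linh controls holds any voting interest in Redfern.
So before the transaction, Linh does not control Redfern.
After the purchase, Linh holds 95% of Arbor directly, and Camille's stake falls to 5%.
Linh holds 95% of Arbor, so Linh controls Arbor.
Arbor holds 45% of Caldera, so Linh controls Caldera.
Caldera and Arbor together hold 39% + 43% = 82% of Redfern, so Linh controls Redfern.
Linh did not control Redfern before and does after, so the clause is triggered.

Yes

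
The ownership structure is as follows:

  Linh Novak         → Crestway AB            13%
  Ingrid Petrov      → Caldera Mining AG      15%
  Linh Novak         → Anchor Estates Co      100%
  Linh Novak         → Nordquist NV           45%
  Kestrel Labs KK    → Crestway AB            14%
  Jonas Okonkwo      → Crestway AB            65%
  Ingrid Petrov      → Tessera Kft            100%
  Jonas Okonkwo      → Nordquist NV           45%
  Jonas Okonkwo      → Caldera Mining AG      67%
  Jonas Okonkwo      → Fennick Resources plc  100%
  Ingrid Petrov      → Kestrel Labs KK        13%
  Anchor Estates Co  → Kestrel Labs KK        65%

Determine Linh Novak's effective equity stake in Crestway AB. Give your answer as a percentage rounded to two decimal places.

Linh reaches Crestway along 2 paths.
Via Anchor → Kestrel: 100% × 65% × 14% = 9.1%.
Direct stake: 13% = 13%.
Total: 9.1% + 13% = 22.1%.
Rounded: 22.10%.

22.10%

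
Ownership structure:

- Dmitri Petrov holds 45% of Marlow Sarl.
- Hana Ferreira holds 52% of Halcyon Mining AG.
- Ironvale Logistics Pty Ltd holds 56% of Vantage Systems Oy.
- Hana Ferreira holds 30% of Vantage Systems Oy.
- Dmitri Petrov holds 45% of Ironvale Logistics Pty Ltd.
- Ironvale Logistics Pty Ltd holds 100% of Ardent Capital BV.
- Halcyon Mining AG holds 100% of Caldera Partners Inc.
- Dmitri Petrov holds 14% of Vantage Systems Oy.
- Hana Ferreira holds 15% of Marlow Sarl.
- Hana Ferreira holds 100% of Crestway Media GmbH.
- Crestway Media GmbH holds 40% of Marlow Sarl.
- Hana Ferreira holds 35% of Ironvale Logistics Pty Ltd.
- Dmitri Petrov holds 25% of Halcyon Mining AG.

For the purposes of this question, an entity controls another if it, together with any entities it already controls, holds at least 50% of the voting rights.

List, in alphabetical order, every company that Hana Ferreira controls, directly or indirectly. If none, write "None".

Caldera Partners Inc, Crestway Media GmbH, Halcyon Mining AG, Marlow Sarl

Hana holds 52% of Halcyon, so Hana controls Halcyon.
Hana holds 100% of Crestway, so Hana controls Crestway.
Halcyon holds 100% of Caldera, so Hana controls Caldera.
Hana and Crestway together hold 15% + 40% = 55% of Marlow, so Hana controls Marlow.
No other company's threshold is met.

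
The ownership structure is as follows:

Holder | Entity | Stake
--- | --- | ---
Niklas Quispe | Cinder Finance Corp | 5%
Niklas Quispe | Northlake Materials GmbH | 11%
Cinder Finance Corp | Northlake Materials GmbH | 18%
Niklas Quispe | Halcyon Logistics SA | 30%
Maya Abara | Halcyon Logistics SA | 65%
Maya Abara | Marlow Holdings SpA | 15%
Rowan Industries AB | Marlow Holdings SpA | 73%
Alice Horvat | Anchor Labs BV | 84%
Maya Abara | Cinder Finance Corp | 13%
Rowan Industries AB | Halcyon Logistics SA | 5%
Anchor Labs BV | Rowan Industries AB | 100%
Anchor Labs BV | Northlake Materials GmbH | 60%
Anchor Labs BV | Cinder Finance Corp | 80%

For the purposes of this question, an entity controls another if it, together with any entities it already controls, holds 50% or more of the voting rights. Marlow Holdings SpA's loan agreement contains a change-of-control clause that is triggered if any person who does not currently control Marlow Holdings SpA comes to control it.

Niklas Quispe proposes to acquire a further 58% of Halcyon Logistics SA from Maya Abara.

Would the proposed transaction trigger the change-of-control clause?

No

The purchase adds only to Niklas's holdings (Maya's stake shrinks), so Niklas is the only person who could newly come to control Marlow.
Niklas's largest direct stake is 30% in Halcyon, which does not meet the threshold, so Niklas controls no company.
Neither Niklas nor any entity Niklas controls holds any voting interest in Marlow.
So before the transaction, Niklas does not control Marlow.
After the purchase, Niklas's direct stake in Halcyon rises to 30% + 58% = 88%, and Maya's stake falls to 7%.
Niklas holds 88% of Halcyon, so Niklas controls Halcyon.
After the transaction, neither Niklas nor any entity Niklas controls holds a voting interest in Marlow, so Niklas still does not control it.
No new person acquires control, so the clause is not triggered.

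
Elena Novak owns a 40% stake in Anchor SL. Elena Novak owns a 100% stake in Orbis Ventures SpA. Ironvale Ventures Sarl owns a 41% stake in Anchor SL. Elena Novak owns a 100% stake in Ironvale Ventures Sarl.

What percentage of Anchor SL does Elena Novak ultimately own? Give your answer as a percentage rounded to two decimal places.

Elena reaches Anchor along 2 paths.
Via Ironvale: 100% × 41% = 41%.
Direct stake: 40% = 40%.
Total: 41% + 40% = 81%.
Rounded: 81.00%.

81.00%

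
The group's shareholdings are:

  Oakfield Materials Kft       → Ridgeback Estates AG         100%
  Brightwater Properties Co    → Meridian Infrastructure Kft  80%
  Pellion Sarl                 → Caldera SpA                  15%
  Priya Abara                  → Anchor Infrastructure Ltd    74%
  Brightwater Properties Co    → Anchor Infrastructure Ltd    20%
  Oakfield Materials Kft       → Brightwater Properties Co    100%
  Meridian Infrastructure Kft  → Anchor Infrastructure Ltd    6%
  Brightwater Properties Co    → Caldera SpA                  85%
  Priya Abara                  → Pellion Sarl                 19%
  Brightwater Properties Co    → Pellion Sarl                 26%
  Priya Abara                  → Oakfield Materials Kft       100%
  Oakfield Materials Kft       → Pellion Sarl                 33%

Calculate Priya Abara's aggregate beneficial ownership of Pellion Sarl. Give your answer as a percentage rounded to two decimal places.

78.00%

Priya reaches Pellion along 3 paths.
Direct stake: 19% = 19%.
Via Oakfield → Brightwater: 100% × 100% × 26% = 26%.
Via Oakfield: 100% × 33% = 33%.
Total: 19% + 26% + 33% = 78%.
Rounded: 78.00%.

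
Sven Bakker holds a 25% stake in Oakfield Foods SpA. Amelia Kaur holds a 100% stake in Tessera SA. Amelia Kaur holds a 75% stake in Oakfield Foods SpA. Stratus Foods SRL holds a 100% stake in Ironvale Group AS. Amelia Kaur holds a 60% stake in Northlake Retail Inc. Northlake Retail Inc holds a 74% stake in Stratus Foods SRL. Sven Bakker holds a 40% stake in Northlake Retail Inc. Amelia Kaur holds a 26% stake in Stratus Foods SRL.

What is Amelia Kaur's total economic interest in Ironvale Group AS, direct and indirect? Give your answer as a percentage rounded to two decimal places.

70.40%

Amelia reaches Ironvale along 2 paths.
Via Northlake → Stratus: 60% × 74% × 100% = 44.4%.
Via Stratus: 26% × 100% = 26%.
Total: 44.4% + 26% = 70.4%.
Rounded: 70.40%.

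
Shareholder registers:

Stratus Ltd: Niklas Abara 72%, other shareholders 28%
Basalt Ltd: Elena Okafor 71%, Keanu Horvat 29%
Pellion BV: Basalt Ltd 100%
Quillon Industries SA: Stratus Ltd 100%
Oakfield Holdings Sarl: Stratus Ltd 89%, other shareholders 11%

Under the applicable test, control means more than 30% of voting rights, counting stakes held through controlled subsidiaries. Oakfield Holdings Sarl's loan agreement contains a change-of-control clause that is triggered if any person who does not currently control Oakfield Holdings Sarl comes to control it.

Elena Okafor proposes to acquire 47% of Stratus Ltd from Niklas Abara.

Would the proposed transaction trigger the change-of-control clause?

The purchase adds only to Elena's holdings (Niklas's stake shrinks), so Elena is the only person who could newly come to control Oakfield.
Elena holds 71% of Basalt, so Elena controls Basalt.
Basalt holds 100% of Pellion, so Elena controls Pellion.
Neither Elena nor any entity Elena controls holds any voting interest in Oakfield.
So before the transaction, Elena does not control Oakfield.
After the purchase, Elena holds 47% of Stratus directly, and Niklas's stake falls to 25%.
Elena holds 47% of Stratus, so Elena controls Stratus.
Stratus holds 89% of Oakfield, so Elena controls Oakfield.
Elena did not control Oakfield before and does after, so the clause is triggered.

Yes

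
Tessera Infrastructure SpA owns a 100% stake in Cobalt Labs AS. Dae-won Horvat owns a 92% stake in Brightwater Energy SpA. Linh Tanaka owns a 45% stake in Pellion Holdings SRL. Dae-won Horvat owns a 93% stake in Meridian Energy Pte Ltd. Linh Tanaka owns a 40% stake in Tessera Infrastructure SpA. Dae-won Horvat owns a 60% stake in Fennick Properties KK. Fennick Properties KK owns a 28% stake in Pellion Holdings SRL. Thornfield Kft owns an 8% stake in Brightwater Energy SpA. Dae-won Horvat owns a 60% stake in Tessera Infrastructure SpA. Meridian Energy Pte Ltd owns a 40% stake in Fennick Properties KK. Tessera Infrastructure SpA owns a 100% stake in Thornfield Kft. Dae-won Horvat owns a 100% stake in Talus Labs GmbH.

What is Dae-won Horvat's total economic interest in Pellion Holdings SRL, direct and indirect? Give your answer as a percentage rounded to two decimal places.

27.22%

Dae-won reaches Pellion along 2 paths.
Via Fennick: 60% × 28% = 16.8%.
Via Meridian → Fennick: 93% × 40% × 28% = 10.416%.
Total: 16.8% + 10.416% = 27.216%.
Rounded: 27.22%.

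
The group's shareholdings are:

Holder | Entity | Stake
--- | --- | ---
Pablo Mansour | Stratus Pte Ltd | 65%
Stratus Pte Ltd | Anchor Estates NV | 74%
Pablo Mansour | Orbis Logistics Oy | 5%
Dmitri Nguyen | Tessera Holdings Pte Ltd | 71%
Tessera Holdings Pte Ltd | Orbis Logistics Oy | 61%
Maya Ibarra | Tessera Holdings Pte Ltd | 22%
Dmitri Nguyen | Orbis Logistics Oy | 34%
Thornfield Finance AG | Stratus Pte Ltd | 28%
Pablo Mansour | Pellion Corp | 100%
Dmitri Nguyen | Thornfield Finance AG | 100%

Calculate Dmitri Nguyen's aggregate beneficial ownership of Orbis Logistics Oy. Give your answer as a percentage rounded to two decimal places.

77.31%

Dmitri reaches Orbis along 2 paths.
Via Tessera: 71% × 61% = 43.31%.
Direct stake: 34% = 34%.
Total: 43.31% + 34% = 77.31%.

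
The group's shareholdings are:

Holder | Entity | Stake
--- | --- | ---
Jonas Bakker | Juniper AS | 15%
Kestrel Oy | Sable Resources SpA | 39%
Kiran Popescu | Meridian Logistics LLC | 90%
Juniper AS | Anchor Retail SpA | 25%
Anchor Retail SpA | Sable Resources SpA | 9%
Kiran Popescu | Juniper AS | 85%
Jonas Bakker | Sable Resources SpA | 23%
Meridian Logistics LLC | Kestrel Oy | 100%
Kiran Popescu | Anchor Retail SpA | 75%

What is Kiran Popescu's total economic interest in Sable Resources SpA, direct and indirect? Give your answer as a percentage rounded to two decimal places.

43.76%

Kiran reaches Sable along 3 paths.
Via Meridian → Kestrel: 90% × 100% × 39% = 35.1%.
Via Anchor: 75% × 9% = 6.75%.
Via Juniper → Anchor: 85% × 25% × 9% = 1.9125%.
Total: 35.1% + 6.75% + 1.9125% = 43.7625%.
Rounded: 43.76%.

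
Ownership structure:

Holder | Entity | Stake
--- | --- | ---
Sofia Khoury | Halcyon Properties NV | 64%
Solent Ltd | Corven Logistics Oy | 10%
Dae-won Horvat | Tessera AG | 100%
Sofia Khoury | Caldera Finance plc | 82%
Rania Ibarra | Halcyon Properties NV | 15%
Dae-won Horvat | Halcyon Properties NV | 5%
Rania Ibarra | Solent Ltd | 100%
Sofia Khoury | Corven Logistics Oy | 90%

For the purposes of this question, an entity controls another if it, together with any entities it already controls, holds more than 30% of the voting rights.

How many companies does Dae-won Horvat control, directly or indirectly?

1

Dae-won holds 100% of Tessera, so Dae-won controls Tessera.
No other company's threshold is met.
Dae-won controls 1 company.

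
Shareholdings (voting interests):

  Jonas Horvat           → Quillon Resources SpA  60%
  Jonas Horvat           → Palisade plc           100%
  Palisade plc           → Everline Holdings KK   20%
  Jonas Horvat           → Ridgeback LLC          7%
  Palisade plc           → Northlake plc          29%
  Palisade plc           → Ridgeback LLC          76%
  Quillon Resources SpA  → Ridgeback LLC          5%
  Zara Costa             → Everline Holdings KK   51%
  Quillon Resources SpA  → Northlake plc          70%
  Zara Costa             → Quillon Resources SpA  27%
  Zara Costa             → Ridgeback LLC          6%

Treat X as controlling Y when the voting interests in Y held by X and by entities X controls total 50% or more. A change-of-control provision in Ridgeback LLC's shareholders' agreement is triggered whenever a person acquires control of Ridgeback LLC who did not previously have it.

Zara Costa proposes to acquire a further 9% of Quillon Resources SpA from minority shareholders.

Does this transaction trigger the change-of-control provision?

The purchase changes only Zara's holdings, so Zara is the only person who could newly come to control Ridgeback.
Zara holds 51% of Everline, so Zara controls Everline.
In Ridgeback, Zara's side holds only 6%, not ≥ 50%.
So before the transaction, Zara does not control Ridgeback.
After the purchase, Zara's direct stake in Quillon rises to 27% + 9% = 36%.
Zara's side now holds 36% of Quillon, not ≥ 50%, so Zara still does not control Quillon.
After the transaction, Zara's side holds 6% of Ridgeback, not ≥ 50%, so Zara still does not control Ridgeback.
No new person acquires control, so the clause is not triggered.

No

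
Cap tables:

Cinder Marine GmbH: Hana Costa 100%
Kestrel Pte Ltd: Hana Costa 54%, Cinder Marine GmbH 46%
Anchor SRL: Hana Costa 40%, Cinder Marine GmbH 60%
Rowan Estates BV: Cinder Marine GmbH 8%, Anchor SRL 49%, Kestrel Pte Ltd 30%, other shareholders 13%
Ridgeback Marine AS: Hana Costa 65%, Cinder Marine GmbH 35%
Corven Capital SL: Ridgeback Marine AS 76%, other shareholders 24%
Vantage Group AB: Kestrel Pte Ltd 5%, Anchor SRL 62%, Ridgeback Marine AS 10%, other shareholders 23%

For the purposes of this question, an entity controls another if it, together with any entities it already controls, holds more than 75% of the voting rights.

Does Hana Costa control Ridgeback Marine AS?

Hana holds 100% of Cinder, so Hana controls Cinder.
Hana and Cinder together hold 65% + 35% = 100% of Ridgeback, so Hana controls Ridgeback.

Yes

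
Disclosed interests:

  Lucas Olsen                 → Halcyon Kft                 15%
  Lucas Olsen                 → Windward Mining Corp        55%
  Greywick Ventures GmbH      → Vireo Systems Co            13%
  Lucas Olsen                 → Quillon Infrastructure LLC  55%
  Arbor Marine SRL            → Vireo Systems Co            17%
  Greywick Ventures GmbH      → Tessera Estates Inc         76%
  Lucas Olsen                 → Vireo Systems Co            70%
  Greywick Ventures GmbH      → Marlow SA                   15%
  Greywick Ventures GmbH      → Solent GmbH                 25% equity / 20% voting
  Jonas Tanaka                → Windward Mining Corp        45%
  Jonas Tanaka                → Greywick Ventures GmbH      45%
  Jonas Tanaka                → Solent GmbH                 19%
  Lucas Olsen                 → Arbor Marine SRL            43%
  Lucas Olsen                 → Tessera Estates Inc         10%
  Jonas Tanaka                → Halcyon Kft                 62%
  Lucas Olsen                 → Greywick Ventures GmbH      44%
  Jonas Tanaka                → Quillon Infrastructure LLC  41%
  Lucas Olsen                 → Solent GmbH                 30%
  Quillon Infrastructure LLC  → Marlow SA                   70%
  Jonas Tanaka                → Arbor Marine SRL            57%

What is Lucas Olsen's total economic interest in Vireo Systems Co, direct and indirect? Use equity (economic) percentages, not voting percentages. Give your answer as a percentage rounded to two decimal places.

83.03%

Lucas reaches Vireo along 3 paths.
Direct stake: 70% = 70%.
Via Arbor: 43% × 17% = 7.31%.
Via Greywick: 44% × 13% = 5.72%.
Total: 70% + 7.31% + 5.72% = 83.03%.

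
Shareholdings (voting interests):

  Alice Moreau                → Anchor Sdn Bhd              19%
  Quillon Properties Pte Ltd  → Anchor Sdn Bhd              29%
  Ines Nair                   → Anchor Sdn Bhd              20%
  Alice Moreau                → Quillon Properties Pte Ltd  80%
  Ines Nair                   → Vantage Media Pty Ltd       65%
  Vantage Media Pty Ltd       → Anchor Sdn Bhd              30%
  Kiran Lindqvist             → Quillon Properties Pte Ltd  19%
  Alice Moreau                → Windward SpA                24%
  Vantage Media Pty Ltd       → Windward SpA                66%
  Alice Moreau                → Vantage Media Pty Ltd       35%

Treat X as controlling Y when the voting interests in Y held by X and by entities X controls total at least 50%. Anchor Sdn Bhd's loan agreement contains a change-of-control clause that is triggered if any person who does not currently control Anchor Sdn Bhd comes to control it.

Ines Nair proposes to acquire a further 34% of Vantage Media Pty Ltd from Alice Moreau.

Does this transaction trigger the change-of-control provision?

The purchase adds only to Ines's holdings (Alice's stake shrinks), so Ines is the only person who could newly come to control Anchor.
Ines holds 65% of Vantage, so Ines controls Vantage.
Vantage and Ines together hold 30% + 20% = 50% of Anchor, so Ines controls Anchor.
So Ines already controls Anchor before the transaction.
After the purchase, Ines's direct stake in Vantage rises to 65% + 34% = 99%, and Alice's stake falls to 1%.
Ines controlled Anchor already, so this is not a new person acquiring control; every other person's position is unchanged or reduced.
No new person acquires control, so the clause is not triggered.

No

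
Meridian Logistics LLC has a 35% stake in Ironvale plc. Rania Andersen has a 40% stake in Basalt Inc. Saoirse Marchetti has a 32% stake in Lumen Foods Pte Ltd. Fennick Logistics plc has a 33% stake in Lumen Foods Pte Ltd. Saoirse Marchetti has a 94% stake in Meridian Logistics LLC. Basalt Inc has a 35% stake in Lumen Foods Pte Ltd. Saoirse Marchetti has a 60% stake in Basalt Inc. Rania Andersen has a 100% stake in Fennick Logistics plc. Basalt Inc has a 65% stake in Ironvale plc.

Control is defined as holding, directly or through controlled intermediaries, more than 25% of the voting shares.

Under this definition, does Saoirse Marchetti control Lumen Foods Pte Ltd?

Yes

Saoirse holds 60% of Basalt, so Saoirse controls Basalt.
Saoirse and Basalt together hold 32% + 35% = 67% of Lumen, so Saoirse controls Lumen.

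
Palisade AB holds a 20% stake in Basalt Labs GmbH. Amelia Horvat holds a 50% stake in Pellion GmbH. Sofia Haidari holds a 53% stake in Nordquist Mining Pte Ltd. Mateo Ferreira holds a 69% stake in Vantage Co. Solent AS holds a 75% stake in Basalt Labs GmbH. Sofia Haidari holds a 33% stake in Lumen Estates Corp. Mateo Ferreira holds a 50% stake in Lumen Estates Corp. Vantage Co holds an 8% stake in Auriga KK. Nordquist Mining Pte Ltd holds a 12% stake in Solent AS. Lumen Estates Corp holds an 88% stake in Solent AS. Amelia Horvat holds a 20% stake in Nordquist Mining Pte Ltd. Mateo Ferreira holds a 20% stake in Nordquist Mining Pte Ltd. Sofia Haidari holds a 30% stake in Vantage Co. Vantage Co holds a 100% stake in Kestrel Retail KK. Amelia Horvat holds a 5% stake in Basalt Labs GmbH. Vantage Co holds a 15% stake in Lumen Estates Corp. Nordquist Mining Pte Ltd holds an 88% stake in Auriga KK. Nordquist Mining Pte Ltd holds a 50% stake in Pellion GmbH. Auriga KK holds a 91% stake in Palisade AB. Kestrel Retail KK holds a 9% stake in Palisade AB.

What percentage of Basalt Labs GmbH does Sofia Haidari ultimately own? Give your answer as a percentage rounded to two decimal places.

38.99%

Sofia reaches Basalt along 6 paths.
Via Nordquist → Solent: 53% × 12% × 75% = 4.77%.
Via Lumen → Solent: 33% × 88% × 75% = 21.78%.
Via Vantage → Lumen → Solent: 30% × 15% × 88% × 75% = 2.97%.
Via Vantage → Kestrel → Palisade: 30% × 100% × 9% × 20% = 0.54%.
Via Nordquist → Auriga → Palisade: 53% × 88% × 91% × 20% = 8.48848%.
Via Vantage → Auriga → Palisade: 30% × 8% × 91% × 20% = 0.4368%.
Total: 4.77% + 21.78% + 2.97% + 0.54% + 8.48848% + 0.4368% = 38.98528%.
Rounded: 38.99%.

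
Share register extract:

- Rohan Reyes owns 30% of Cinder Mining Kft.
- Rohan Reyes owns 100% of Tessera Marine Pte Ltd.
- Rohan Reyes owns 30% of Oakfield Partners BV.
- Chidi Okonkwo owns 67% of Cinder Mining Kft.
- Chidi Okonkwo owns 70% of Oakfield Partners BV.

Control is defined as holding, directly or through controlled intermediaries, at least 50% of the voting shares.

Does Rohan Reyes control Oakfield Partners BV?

No

Rohan holds 100% of Tessera, so Rohan controls Tessera.
In Oakfield, Rohan's side holds only 30%, not ≥ 50%.
So Rohan does not control Oakfield.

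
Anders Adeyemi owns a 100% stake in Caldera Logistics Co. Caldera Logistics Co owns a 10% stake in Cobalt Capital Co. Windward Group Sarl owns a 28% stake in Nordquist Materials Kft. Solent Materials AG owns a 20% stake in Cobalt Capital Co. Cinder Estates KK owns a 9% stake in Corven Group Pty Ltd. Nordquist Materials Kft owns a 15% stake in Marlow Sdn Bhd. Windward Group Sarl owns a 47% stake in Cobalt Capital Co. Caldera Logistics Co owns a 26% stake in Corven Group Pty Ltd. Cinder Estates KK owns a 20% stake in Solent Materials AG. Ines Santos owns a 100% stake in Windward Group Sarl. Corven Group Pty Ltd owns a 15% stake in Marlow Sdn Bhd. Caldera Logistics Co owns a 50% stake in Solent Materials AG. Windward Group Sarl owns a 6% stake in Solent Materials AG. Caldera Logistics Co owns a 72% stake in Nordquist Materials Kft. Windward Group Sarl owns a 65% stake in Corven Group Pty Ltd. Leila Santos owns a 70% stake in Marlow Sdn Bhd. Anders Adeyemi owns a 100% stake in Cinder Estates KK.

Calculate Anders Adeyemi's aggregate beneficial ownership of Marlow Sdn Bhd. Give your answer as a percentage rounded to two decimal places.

Anders reaches Marlow along 3 paths.
Via Caldera → Corven: 100% × 26% × 15% = 3.9%.
Via Cinder → Corven: 100% × 9% × 15% = 1.35%.
Via Caldera → Nordquist: 100% × 72% × 15% = 10.8%.
Total: 3.9% + 1.35% + 10.8% = 16.05%.

16.05%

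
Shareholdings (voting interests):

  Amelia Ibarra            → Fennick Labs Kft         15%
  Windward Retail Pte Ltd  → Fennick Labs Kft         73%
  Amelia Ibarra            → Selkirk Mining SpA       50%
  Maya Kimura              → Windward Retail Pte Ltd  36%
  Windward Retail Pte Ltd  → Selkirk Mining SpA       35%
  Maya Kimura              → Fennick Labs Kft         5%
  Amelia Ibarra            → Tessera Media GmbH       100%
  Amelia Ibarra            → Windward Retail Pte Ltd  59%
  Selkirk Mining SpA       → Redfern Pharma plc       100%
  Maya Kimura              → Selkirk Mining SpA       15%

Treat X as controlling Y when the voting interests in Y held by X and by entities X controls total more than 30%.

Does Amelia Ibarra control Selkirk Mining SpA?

Amelia holds 59% of Windward, so Amelia controls Windward.
Windward and Amelia together hold 35% + 50% = 85% of Selkirk, so Amelia controls Selkirk.

Yes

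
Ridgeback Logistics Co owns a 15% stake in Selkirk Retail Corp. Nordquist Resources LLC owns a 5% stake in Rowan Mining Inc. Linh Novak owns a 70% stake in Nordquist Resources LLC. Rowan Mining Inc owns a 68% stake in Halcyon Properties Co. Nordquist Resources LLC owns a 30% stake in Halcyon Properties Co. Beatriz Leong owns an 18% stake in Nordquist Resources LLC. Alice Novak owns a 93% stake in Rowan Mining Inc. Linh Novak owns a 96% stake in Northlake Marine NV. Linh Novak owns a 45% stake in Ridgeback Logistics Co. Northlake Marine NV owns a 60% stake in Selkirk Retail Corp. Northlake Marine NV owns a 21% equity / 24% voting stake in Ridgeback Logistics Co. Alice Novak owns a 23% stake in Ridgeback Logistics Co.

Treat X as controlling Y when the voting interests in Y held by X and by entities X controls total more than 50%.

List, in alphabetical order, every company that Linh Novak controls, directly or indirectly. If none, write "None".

Linh holds 96% of Northlake, so Linh controls Northlake.
Northlake and Linh together hold 24% + 45% = 69% of Ridgeback, so Linh controls Ridgeback.
Linh holds 70% of Nordquist, so Linh controls Nordquist.
Northlake and Ridgeback together hold 60% + 15% = 75% of Selkirk, so Linh controls Selkirk.
No other company's threshold is met.

Nordquist Resources LLC, Northlake Marine NV, Ridgeback Logistics Co, Selkirk Retail Corp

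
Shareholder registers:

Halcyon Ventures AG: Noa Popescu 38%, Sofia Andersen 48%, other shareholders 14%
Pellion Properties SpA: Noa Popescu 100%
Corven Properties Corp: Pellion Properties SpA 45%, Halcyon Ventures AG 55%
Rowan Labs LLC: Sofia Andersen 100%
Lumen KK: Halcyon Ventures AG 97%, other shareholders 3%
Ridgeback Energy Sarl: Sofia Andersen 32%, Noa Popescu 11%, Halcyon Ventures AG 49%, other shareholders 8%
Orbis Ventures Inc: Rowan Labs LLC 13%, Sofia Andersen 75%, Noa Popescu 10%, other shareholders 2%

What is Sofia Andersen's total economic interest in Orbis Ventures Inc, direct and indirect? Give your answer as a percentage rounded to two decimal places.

88.00%

Sofia reaches Orbis along 2 paths.
Via Rowan: 100% × 13% = 13%.
Direct stake: 75% = 75%.
Total: 13% + 75% = 88%.
Rounded: 88.00%.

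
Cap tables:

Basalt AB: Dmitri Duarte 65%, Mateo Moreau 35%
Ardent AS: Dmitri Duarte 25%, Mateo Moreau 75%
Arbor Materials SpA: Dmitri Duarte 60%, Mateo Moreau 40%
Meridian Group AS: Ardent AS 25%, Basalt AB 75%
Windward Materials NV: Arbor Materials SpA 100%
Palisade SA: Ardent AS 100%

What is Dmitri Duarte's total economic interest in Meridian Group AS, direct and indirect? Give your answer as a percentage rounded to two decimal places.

Dmitri reaches Meridian along 2 paths.
Via Ardent: 25% × 25% = 6.25%.
Via Basalt: 65% × 75% = 48.75%.
Total: 6.25% + 48.75% = 55%.
Rounded: 55.00%.

55.00%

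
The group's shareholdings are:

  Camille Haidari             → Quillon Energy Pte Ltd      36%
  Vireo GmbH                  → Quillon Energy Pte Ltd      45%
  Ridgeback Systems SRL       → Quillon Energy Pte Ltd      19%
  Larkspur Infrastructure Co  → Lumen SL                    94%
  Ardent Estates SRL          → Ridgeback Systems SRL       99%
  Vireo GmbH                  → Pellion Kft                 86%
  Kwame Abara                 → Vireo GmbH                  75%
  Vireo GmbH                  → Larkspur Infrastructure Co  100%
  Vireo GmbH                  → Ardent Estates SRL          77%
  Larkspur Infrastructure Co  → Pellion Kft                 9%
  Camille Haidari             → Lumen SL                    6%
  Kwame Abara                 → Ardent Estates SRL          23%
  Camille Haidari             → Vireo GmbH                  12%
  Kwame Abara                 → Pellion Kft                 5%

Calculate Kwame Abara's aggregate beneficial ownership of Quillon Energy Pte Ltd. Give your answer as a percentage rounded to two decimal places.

Kwame reaches Quillon along 3 paths.
Via Vireo: 75% × 45% = 33.75%.
Via Ardent → Ridgeback: 23% × 99% × 19% = 4.3263%.
Via Vireo → Ardent → Ridgeback: 75% × 77% × 99% × 19% = 10.862775%.
Total: 33.75% + 4.3263% + 10.862775% = 48.939075%.
Rounded: 48.94%.

48.94%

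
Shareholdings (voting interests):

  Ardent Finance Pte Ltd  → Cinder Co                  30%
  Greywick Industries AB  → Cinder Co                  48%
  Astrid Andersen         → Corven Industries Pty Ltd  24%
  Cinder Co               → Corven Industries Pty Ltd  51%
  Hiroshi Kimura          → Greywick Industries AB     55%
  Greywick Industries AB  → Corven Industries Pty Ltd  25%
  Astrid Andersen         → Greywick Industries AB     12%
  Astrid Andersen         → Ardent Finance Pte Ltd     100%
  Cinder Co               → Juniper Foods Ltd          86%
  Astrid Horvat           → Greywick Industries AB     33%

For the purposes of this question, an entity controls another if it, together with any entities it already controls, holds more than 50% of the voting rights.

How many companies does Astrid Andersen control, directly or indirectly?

Astrid Andersen holds 100% of Ardent, so Astrid Andersen controls Ardent.
No other company's threshold is met.
Astrid Andersen controls 1 company.

1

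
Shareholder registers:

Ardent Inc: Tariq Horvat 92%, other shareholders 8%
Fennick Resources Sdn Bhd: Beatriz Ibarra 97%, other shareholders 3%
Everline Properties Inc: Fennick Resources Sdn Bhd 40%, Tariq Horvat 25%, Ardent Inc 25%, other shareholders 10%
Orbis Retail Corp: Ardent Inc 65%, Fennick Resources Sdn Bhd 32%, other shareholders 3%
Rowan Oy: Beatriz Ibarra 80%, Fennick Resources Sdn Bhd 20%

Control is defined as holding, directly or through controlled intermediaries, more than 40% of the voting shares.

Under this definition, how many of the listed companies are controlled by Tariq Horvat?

Tariq holds 92% of Ardent, so Tariq controls Ardent.
Tariq and Ardent together hold 25% + 25% = 50% of Everline, so Tariq controls Everline.
Ardent holds 65% of Orbis, so Tariq controls Orbis.
No other company's threshold is met.
Tariq controls 3 companies.

3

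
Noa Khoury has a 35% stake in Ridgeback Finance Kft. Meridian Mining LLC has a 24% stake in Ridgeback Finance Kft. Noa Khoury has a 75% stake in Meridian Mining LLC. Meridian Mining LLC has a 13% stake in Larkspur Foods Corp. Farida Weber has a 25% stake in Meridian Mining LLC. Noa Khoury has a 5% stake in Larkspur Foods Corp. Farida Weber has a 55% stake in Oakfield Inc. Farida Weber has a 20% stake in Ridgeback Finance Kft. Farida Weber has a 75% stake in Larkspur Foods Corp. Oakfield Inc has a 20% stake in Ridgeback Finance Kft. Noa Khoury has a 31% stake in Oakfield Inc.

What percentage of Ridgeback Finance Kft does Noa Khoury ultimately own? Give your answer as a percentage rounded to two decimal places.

Noa reaches Ridgeback along 3 paths.
Via Oakfield: 31% × 20% = 6.2%.
Direct stake: 35% = 35%.
Via Meridian: 75% × 24% = 18%.
Total: 6.2% + 35% + 18% = 59.2%.
Rounded: 59.20%.

59.20%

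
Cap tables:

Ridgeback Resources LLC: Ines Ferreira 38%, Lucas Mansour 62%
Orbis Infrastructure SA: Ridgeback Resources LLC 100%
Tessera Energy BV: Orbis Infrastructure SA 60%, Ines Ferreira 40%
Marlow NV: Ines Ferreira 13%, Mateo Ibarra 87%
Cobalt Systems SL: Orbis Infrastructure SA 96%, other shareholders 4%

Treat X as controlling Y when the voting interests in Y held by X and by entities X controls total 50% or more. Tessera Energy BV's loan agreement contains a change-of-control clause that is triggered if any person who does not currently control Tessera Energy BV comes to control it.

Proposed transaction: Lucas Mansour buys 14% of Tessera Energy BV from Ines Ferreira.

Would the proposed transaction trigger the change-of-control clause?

No

The purchase adds only to Lucas's holdings (Ines's stake shrinks), so Lucas is the only person who could newly come to control Tessera.
Lucas holds 62% of Ridgeback, so Lucas controls Ridgeback.
Ridgeback holds 100% of Orbis, so Lucas controls Orbis.
Orbis holds 60% of Tessera, so Lucas controls Tessera.
So Lucas already controls Tessera before the transaction.
After the purchase, Lucas holds 14% of Tessera directly, and Ines's stake falls to 26%.
Lucas controlled Tessera already, so this is not a new person acquiring control; every other person's position is unchanged or reduced.
No new person acquires control, so the clause is not triggered.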